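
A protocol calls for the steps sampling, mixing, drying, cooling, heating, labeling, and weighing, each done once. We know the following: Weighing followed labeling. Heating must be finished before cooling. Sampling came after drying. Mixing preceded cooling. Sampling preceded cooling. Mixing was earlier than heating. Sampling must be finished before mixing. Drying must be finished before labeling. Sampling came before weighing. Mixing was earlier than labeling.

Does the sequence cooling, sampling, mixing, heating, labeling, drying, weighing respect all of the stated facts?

The constraints require sampling before cooling, but in the proposed sequence cooling appears ahead of sampling. That one violation is enough.

no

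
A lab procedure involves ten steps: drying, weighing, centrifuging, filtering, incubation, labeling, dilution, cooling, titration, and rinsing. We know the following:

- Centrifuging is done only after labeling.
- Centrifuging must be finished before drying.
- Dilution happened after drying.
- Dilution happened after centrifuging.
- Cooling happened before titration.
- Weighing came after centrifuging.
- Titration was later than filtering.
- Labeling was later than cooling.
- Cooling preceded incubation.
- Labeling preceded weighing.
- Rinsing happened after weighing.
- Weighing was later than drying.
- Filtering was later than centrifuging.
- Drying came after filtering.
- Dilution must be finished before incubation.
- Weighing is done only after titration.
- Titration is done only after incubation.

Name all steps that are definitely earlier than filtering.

Directly stated before filtering: centrifuging.
Cooling reaches filtering via cooling → labeling → centrifuging → filtering.
Labeling reaches filtering via labeling → centrifuging → filtering.

centrifuging, cooling, labeling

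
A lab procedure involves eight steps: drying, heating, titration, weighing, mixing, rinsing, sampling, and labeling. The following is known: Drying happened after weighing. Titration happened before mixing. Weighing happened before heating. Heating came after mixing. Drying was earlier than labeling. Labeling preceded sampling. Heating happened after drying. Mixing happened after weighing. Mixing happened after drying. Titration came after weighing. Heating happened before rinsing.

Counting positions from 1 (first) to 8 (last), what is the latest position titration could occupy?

Titration must come before heating, mixing, and rinsing — 3 steps forced after it.
Everything else can be placed before titration in some valid order, so titration can sit as late as position 8 − 3 = 5.

5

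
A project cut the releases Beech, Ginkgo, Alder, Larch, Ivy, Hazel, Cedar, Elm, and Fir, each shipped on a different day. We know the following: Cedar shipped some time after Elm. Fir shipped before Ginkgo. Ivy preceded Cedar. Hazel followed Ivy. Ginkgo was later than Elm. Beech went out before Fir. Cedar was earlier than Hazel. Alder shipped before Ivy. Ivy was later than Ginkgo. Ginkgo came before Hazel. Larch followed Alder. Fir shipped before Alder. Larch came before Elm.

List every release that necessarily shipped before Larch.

Directly stated before Larch: Alder.
Beech reaches Larch via Beech → Fir → Alder → Larch.
Fir reaches Larch via Fir → Alder → Larch.
No chain forces Ivy (or any of the others) ahead of Larch.

Alder, Beech, Fir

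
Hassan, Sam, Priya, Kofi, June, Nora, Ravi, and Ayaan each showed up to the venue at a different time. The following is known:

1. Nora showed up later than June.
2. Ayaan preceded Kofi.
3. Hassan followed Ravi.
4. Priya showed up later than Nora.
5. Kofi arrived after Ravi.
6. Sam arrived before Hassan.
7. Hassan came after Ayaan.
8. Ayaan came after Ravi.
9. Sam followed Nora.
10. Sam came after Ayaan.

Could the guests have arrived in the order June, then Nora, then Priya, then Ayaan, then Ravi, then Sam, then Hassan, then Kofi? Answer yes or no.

The constraints require Ravi before Ayaan, but in the proposed sequence Ayaan appears ahead of Ravi. That one violation is enough.

no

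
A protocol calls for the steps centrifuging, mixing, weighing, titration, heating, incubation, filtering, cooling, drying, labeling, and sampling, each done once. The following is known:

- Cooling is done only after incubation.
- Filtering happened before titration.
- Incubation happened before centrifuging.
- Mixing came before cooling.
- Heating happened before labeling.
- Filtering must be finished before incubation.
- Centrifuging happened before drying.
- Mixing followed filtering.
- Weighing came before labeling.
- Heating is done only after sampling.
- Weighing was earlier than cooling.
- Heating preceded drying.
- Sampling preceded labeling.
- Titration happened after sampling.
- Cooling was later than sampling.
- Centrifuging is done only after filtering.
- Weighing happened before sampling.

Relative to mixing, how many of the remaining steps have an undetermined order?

Forced before mixing: filtering; forced after mixing: cooling.
That leaves centrifuging, drying, heating, incubation, labeling, sampling, titration, and weighing with no forced order relative to mixing — 8.

8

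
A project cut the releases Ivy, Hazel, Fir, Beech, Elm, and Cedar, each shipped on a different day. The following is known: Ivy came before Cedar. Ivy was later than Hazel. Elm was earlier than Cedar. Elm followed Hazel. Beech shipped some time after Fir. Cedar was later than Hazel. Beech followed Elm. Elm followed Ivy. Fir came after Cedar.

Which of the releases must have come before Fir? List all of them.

Directly stated before Fir: Cedar.
Elm reaches Fir via Elm → Cedar → Fir.
Hazel reaches Fir via Hazel → Cedar → Fir.
Ivy reaches Fir via Ivy → Cedar → Fir.
No chain forces Beech ahead of Fir.

Cedar, Elm, Hazel, Ivy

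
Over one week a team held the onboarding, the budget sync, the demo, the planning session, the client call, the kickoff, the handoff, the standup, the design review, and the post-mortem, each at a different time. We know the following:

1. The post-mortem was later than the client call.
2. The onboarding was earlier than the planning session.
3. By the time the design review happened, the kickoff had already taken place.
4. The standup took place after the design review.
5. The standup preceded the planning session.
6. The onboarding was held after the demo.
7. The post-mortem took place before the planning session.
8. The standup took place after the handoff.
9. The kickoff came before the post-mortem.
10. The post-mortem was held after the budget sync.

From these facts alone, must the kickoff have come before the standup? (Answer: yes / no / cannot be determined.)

yes

Chain the constraints: the kickoff → the design review → the standup. Each link is directly stated, so the kickoff comes before the standup.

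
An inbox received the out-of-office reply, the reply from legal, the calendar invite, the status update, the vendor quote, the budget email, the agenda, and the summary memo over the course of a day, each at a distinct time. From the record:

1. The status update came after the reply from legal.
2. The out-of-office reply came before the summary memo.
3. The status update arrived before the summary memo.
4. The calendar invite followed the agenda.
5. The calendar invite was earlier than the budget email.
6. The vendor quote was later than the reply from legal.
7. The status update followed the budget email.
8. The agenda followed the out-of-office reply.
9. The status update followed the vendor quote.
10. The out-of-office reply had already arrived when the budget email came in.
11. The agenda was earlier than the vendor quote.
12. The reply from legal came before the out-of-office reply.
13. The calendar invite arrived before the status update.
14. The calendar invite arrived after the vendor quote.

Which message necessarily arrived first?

The reply from legal has a chain of constraints placing it before every other message, so the reply from legal must be first.

the reply from legal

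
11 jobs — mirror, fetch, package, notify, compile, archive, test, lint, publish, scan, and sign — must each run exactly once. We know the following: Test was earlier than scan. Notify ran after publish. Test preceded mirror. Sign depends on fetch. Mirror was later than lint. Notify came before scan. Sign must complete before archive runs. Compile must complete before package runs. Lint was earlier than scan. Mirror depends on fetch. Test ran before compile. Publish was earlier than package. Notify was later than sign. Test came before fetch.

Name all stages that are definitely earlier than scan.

fetch, lint, notify, publish, sign, test

Directly stated before scan: lint, notify, and test.
Fetch reaches scan via fetch → sign → notify → scan.
Publish reaches scan via publish → notify → scan.
Sign reaches scan via sign → notify → scan.
No chain forces compile (or any of the others) ahead of scan.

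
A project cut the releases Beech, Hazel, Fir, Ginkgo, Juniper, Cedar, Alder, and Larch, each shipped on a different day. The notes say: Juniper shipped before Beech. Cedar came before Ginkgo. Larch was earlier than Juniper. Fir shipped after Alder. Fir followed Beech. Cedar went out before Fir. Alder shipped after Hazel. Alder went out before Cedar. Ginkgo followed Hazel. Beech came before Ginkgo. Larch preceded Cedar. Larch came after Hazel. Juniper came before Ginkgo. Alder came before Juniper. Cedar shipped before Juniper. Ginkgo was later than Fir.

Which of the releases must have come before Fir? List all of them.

Directly stated before Fir: Alder, Beech, and Cedar.
Hazel reaches Fir via Hazel → Alder → Fir.
Juniper reaches Fir via Juniper → Beech → Fir.
Larch reaches Fir via Larch → Cedar → Fir.

Alder, Beech, Cedar, Hazel, Juniper, Larch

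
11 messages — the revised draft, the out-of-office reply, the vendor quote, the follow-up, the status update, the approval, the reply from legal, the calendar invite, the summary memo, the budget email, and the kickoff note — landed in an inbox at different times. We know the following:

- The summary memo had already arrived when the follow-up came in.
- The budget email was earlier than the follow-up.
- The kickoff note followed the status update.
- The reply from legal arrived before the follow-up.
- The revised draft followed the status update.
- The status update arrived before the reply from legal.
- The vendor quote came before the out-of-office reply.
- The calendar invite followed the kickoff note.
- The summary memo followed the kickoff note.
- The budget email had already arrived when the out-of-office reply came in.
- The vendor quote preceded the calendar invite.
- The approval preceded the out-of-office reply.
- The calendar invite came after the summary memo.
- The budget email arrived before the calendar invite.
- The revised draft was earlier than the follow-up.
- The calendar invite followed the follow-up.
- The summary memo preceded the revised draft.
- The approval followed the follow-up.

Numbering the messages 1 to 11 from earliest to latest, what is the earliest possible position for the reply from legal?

The status update must come before the reply from legal — 1 forced predecessor.
Nothing else is forced ahead of the reply from legal, so its earliest slot is position 1 + 1 = 2.

2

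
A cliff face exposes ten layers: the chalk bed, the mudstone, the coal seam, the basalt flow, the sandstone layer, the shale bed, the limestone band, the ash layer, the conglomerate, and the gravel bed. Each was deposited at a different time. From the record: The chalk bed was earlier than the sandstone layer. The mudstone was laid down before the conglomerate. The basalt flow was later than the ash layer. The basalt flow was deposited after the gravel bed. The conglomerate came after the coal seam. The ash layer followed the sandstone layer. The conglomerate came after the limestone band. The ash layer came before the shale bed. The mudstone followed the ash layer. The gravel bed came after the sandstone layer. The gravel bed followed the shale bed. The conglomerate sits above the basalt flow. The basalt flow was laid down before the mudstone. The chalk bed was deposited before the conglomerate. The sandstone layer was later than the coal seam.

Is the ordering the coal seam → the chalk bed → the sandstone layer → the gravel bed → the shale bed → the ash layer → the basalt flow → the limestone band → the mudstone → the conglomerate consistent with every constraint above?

no

The constraints require the shale bed before the gravel bed, but in the proposed sequence the gravel bed appears ahead of the shale bed. That one violation is enough.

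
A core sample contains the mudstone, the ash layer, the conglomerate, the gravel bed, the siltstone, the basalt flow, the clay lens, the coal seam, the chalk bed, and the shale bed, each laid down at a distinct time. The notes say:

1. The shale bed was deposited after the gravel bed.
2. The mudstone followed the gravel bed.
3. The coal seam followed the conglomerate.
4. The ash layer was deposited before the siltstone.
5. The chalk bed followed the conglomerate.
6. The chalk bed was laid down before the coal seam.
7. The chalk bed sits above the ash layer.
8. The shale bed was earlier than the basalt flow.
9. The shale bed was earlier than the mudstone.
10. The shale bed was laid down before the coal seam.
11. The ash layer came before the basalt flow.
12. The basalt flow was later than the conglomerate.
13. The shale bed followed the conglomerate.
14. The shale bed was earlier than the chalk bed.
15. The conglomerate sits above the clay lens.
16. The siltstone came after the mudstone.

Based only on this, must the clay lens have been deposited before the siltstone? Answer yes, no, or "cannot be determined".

yes

Chain the constraints: the clay lens → the conglomerate → the shale bed → the mudstone → the siltstone. Each link is directly stated, so the clay lens comes before the siltstone.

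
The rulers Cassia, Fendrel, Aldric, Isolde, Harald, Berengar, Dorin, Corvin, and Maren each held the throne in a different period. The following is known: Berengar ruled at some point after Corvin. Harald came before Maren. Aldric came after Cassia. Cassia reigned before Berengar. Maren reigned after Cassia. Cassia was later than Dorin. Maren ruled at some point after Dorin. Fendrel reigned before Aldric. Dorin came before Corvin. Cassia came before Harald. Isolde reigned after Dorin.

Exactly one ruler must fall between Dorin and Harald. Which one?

Cassia

Tracing the constraints gives Dorin → Cassia → Harald, so Cassia sits after Dorin and before Harald.
No other ruler is forced both after Dorin and before Harald.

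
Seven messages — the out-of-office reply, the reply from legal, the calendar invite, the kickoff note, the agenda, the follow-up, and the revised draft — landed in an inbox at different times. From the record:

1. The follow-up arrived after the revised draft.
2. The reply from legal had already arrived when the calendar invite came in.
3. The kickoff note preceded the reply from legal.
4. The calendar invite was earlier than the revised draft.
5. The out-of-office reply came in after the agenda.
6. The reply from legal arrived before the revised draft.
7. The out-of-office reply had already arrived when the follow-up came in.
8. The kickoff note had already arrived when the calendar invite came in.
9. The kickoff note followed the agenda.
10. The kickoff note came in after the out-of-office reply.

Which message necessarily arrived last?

Every other message has a chain of constraints placing it before the follow-up, so the follow-up is last.

the follow-up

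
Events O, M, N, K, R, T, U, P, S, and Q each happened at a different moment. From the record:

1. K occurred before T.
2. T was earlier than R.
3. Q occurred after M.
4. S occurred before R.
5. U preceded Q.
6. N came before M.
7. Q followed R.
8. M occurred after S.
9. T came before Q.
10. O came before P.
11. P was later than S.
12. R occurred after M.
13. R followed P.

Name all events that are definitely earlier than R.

K, M, N, O, P, S, T

Directly stated before R: M, P, S, and T.
K reaches R via K → T → R.
N reaches R via N → M → R.
O reaches R via O → P → R.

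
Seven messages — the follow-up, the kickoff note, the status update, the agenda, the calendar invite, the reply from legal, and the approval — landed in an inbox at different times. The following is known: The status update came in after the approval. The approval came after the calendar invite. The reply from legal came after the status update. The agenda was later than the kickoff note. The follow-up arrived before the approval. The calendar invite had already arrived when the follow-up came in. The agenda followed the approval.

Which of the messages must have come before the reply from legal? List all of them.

the approval, the calendar invite, the follow-up, the status update

Directly stated before the reply from legal: the status update.
The approval reaches the reply from legal via the approval → the status update → the reply from legal.
The calendar invite reaches the reply from legal via the calendar invite → the approval → the status update → the reply from legal.
The follow-up reaches the reply from legal via the follow-up → the approval → the status update → the reply from legal.
No chain forces the kickoff note (or any of the others) ahead of the reply from legal.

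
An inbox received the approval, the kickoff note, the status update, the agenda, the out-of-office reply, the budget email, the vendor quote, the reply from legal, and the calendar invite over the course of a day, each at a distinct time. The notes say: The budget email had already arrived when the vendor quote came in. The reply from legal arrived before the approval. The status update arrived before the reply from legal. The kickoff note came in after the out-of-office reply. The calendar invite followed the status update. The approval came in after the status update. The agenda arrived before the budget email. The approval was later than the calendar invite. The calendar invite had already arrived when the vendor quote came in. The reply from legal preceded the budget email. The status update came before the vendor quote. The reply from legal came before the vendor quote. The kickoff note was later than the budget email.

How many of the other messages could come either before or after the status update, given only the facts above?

Forced after the status update: the approval, the budget email, the calendar invite, the kickoff note, the reply from legal, and the vendor quote.
That leaves the agenda and the out-of-office reply with no forced order relative to the status update — 2.

2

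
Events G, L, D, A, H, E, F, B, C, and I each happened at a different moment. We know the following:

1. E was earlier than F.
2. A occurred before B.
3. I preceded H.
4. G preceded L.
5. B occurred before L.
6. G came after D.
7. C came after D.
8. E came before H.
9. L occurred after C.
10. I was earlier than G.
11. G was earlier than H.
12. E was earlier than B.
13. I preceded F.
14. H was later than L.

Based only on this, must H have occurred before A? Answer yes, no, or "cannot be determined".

Tracing the constraints gives A → B → L → H, so A must come before H.
That means H cannot be before A.

no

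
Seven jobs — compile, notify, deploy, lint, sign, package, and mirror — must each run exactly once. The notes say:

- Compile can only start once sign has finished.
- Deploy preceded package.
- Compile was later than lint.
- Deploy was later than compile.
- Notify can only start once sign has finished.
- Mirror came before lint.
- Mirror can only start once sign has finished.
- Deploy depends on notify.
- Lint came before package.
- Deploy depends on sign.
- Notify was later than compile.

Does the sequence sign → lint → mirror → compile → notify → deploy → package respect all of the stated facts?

The constraints require mirror before lint, but in the proposed sequence lint appears ahead of mirror. That one violation is enough.

no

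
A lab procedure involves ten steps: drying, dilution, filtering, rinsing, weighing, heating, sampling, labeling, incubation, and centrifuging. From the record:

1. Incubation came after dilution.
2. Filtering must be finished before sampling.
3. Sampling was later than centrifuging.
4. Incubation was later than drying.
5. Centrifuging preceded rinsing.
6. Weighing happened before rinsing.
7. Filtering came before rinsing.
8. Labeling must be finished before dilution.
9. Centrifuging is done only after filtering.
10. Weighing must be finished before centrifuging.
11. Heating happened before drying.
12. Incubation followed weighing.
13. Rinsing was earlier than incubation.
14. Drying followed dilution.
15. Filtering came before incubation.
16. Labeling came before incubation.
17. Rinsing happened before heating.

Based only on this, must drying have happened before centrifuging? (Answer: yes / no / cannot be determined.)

no

Tracing the constraints gives centrifuging → rinsing → heating → drying, so centrifuging must come before drying.
That means drying cannot be before centrifuging.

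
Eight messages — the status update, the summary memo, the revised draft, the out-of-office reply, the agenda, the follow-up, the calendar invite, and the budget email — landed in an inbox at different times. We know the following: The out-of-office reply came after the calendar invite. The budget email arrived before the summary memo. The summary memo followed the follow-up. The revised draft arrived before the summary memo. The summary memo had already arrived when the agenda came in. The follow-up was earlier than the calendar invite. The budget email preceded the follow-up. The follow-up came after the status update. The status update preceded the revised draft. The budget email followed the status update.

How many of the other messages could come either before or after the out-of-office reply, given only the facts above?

3

Forced before the out-of-office reply: the budget email, the calendar invite, the follow-up, and the status update.
That leaves the agenda, the revised draft, and the summary memo with no forced order relative to the out-of-office reply — 3.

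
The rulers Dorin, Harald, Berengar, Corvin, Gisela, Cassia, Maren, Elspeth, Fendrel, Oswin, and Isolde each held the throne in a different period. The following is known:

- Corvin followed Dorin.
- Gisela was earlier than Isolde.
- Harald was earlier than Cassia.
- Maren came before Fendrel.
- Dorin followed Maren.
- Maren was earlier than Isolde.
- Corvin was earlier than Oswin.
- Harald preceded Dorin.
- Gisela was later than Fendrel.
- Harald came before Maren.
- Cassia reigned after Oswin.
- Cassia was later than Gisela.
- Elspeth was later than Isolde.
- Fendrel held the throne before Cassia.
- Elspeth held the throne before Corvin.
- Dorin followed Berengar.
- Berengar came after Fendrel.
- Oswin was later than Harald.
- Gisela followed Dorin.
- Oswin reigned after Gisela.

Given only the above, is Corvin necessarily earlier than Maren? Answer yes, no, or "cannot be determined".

no

Tracing the constraints gives Maren → Dorin → Corvin, so Maren must come before Corvin.
That means Corvin cannot be before Maren.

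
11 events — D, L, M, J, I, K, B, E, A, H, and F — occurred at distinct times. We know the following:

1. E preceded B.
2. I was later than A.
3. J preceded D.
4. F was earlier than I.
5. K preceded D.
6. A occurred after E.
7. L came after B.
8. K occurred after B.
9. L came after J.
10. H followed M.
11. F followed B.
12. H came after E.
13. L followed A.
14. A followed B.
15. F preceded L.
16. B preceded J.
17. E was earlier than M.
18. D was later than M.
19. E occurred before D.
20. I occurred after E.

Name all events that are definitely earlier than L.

Directly stated before L: A, B, F, and J.
E reaches L via E → B → L.
No chain forces H (or any of the others) ahead of L.

A, B, E, F, J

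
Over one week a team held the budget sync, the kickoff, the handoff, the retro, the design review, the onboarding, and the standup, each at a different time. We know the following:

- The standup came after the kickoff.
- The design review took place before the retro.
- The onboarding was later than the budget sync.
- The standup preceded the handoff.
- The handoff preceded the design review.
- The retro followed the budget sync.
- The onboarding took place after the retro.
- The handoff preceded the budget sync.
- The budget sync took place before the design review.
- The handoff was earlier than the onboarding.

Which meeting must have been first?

The kickoff has a chain of constraints placing it before every other meeting, so the kickoff must be first.

the kickoff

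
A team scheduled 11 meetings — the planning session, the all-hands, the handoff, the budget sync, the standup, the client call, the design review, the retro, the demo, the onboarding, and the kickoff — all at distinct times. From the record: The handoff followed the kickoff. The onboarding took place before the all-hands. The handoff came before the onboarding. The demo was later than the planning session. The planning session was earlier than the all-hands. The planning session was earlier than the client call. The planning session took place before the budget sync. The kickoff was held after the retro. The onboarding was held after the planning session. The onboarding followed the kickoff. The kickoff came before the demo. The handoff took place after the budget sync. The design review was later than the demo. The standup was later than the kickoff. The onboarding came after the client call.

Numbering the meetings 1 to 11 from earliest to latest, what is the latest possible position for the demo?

The demo must come before the design review — 1 meeting forced after it.
Everything else can be placed before the demo in some valid order, so the demo can sit as late as position 11 − 1 = 10.

10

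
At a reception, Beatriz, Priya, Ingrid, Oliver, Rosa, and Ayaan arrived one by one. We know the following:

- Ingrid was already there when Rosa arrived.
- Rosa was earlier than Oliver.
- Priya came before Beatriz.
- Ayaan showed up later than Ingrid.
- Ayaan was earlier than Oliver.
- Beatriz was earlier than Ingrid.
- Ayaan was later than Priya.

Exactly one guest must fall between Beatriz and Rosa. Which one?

Tracing the constraints gives Beatriz → Ingrid → Rosa, so Ingrid sits after Beatriz and before Rosa.
No other guest is forced both after Beatriz and before Rosa.

Ingrid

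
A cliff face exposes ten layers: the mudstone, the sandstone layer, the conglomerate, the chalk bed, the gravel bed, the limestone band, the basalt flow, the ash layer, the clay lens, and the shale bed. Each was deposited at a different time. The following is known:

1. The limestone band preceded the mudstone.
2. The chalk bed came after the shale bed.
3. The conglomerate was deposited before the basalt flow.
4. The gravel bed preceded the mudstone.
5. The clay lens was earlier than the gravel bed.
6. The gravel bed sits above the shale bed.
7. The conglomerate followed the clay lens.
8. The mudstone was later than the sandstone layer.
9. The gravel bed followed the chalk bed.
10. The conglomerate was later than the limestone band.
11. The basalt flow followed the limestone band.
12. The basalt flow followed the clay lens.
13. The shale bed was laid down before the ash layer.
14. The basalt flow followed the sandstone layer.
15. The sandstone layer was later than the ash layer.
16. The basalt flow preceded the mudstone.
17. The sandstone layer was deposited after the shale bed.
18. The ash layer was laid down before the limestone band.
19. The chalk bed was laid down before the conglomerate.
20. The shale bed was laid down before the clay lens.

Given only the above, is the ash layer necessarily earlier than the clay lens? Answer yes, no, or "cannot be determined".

No chain of stated constraints runs from the ash layer to the clay lens, and none runs from the clay lens to the ash layer either.
So the relative order of the ash layer and the clay lens is not fixed by the given facts.

cannot be determined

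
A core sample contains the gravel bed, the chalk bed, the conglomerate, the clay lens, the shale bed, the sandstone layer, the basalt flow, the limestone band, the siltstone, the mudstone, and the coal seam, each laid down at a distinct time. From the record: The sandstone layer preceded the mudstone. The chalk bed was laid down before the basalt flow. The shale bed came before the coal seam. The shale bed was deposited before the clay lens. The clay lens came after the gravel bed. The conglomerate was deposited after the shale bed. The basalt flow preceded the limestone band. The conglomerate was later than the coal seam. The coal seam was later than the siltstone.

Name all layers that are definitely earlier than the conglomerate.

Directly stated before the conglomerate: the coal seam and the shale bed.
The siltstone reaches the conglomerate via the siltstone → the coal seam → the conglomerate.
No chain forces the clay lens (or any of the others) ahead of the conglomerate.

the coal seam, the shale bed, the siltstone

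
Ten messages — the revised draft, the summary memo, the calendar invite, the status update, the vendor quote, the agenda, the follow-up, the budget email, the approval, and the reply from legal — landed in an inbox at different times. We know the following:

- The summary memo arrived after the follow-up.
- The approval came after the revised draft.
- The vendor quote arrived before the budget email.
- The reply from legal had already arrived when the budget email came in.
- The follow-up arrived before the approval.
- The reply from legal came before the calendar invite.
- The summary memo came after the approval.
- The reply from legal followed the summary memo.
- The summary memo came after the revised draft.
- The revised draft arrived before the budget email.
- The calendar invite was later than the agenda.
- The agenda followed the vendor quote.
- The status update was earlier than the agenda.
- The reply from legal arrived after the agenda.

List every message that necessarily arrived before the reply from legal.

the agenda, the approval, the follow-up, the revised draft, the status update, the summary memo, the vendor quote

Directly stated before the reply from legal: the agenda and the summary memo.
The approval reaches the reply from legal via the approval → the summary memo → the reply from legal.
The follow-up reaches the reply from legal via the follow-up → the summary memo → the reply from legal.
The revised draft reaches the reply from legal via the revised draft → the summary memo → the reply from legal.
Likewise the status update and the vendor quote each reach the reply from legal by chaining the stated constraints.
No chain forces the budget email (or any of the others) ahead of the reply from legal.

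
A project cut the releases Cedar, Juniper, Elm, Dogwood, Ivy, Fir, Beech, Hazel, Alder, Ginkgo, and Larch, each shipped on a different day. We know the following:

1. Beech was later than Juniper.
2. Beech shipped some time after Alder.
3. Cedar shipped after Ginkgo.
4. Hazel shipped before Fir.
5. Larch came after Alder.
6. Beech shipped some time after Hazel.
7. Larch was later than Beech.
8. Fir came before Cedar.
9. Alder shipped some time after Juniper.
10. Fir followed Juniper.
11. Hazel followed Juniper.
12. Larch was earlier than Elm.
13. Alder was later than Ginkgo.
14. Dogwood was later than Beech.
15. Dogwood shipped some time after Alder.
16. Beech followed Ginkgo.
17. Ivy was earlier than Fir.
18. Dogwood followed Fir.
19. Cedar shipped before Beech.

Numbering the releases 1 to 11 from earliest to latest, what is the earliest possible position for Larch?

Alder, Beech, Cedar, Fir, Ginkgo, Hazel, Ivy, and Juniper must all come before Larch — 8 forced predecessors.
Nothing else is forced ahead of Larch, so its earliest slot is position 8 + 1 = 9.

9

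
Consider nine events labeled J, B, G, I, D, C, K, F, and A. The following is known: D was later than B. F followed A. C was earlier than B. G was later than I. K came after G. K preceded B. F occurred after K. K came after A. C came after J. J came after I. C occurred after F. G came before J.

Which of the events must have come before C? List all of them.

Directly stated before C: F and J.
A reaches C via A → F → C.
G reaches C via G → J → C.
I reaches C via I → J → C.
Likewise K reaches C by chaining the stated constraints.
No chain forces D (or any of the others) ahead of C.

A, F, G, I, J, K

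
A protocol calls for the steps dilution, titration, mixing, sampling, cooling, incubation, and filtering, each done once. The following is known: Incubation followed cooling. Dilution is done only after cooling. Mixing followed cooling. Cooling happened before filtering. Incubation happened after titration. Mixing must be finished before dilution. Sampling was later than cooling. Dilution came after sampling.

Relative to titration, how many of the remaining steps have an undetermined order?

Forced after titration: incubation.
That leaves cooling, dilution, filtering, mixing, and sampling with no forced order relative to titration — 5.

5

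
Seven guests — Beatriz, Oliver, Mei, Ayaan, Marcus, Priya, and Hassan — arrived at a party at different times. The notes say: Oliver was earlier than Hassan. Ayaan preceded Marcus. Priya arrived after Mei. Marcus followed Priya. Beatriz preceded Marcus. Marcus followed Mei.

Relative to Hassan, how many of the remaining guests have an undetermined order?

5

Forced before Hassan: Oliver.
That leaves Ayaan, Beatriz, Marcus, Mei, and Priya with no forced order relative to Hassan — 5.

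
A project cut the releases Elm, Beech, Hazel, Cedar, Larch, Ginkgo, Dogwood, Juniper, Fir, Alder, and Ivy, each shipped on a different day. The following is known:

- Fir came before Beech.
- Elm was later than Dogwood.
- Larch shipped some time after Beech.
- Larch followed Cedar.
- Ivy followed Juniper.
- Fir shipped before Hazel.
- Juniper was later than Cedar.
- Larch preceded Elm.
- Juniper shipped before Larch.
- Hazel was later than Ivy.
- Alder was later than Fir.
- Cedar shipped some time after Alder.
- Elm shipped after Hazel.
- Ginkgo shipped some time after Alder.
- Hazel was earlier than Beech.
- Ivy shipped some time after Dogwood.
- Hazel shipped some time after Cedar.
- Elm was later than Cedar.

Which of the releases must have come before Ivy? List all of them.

Alder, Cedar, Dogwood, Fir, Juniper

Directly stated before Ivy: Dogwood and Juniper.
Alder reaches Ivy via Alder → Cedar → Juniper → Ivy.
Cedar reaches Ivy via Cedar → Juniper → Ivy.
Fir reaches Ivy via Fir → Alder → Cedar → Juniper → Ivy.
No chain forces Larch (or any of the others) ahead of Ivy.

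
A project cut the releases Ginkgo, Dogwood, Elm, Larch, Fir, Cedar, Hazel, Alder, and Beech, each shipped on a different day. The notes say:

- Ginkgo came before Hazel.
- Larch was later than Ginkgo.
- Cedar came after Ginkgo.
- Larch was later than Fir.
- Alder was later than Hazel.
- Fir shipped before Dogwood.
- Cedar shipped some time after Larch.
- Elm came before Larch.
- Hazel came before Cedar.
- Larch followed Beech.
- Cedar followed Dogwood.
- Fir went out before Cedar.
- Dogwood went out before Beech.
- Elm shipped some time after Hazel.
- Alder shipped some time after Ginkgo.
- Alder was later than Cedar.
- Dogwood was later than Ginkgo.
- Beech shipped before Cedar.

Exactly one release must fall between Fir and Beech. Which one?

Tracing the constraints gives Fir → Dogwood → Beech, so Dogwood sits after Fir and before Beech.
No other release is forced both after Fir and before Beech.

Dogwood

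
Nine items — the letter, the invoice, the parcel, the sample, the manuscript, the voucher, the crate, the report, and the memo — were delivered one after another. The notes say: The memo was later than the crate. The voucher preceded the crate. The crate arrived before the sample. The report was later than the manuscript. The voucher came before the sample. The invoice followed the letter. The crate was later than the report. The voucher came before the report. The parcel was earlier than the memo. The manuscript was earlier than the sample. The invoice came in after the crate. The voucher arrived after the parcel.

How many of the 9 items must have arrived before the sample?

Directly stated before the sample: the crate, the manuscript, and the voucher.
The parcel reaches the sample via the parcel → the voucher → the sample.
The report reaches the sample via the report → the crate → the sample.
No chain forces the letter (or any of the others) ahead of the sample.
That's the crate, the manuscript, the parcel, the report, and the voucher — 5 in all.

5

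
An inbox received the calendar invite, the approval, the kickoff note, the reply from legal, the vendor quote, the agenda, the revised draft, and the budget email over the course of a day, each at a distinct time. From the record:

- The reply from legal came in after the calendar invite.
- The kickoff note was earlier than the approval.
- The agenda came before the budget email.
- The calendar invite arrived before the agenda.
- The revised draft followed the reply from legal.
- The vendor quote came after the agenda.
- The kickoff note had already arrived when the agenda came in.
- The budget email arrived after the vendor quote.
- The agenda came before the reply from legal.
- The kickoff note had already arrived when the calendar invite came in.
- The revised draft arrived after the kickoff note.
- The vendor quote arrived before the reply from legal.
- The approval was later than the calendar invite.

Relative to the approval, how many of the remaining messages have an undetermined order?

Forced before the approval: the calendar invite and the kickoff note.
That leaves the agenda, the budget email, the reply from legal, the revised draft, and the vendor quote with no forced order relative to the approval — 5.

5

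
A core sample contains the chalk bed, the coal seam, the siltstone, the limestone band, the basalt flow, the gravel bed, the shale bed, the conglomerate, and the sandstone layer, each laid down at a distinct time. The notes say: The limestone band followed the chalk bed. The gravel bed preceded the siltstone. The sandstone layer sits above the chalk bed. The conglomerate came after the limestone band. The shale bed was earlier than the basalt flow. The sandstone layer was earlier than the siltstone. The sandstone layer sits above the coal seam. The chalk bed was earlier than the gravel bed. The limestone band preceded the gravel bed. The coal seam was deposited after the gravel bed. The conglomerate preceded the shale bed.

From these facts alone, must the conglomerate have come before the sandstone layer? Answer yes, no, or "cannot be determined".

No chain of stated constraints runs from the conglomerate to the sandstone layer, and none runs from the sandstone layer to the conglomerate either.
So the relative order of the conglomerate and the sandstone layer is not fixed by the given facts.

cannot be determined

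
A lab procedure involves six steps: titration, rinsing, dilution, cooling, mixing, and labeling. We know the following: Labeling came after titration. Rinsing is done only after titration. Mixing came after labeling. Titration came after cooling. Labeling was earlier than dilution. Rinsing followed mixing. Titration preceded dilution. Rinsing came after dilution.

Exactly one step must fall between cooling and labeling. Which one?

Tracing the constraints gives cooling → titration → labeling, so titration sits after cooling and before labeling.
No other step is forced both after cooling and before labeling.

titration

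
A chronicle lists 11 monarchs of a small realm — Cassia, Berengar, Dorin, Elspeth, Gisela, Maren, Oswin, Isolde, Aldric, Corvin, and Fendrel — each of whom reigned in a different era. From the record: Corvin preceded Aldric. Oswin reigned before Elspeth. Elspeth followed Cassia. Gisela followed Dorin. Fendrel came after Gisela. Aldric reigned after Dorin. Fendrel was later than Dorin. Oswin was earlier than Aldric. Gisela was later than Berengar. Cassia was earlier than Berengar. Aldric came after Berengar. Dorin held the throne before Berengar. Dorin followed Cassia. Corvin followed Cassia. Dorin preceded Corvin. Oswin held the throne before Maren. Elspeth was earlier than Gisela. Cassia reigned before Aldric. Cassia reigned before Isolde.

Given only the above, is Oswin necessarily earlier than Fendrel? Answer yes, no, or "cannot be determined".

Chain the constraints: Oswin → Elspeth → Gisela → Fendrel. Each link is directly stated, so Oswin comes before Fendrel.

yes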